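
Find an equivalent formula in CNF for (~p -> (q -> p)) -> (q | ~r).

(~p -> (q -> p)) -> (q | ~r)
= ~(~p -> (q -> p)) | q | ~r   — eliminate ->
= ~(~~p | (q -> p)) | q | ~r   — eliminate ->
= ~(~~p | ~q | p) | q | ~r   — eliminate ->
= (~~~p & ~~q & ~p) | q | ~r   — De Morgan
= (~p & ~~q & ~p) | q | ~r   — double negation
= (~p & q & ~p) | q | ~r   — double negation
= (~p | q | ~r) & (q | q | ~r) & (~p | q | ~r)   — distribute | over &
= q | ~r   — simplify

q | ~r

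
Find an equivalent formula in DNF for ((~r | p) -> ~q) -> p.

((~r | p) -> ~q) -> p
⇔ ~((~r | p) -> ~q) | p
⇔ ~(~(~r | p) | ~q) | p
⇔ (~~(~r | p) & ~~q) | p
⇔ ((~r | p) & ~~q) | p
⇔ ((~r | p) & q) | p
⇔ (~r & q) | (p & q) | p
⇔ (~r & q) | p

(~r & q) | p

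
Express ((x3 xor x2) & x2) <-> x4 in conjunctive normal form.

((x3 xor x2) & x2) <-> x4
≡ (((x3 xor x2) & x2) -> x4) & (x4 -> ((x3 xor x2) & x2))
≡ (~((x3 xor x2) & x2) | x4) & (x4 -> ((x3 xor x2) & x2))
≡ (~((x3 | x2) & ~(x3 & x2) & x2) | x4) & (x4 -> ((x3 xor x2) & x2))
≡ (~((x3 | x2) & ~(x3 & x2) & x2) | x4) & (~x4 | ((x3 xor x2) & x2))
≡ (~((x3 | x2) & ~(x3 & x2) & x2) | x4) & (~x4 | ((x3 | x2) & ~(x3 & x2) & x2))
≡ (~(x3 | x2) | ~~(x3 & x2) | ~x2 | x4) & (~x4 | ((x3 | x2) & ~(x3 & x2) & x2))
≡ ((~x3 & ~x2) | ~~(x3 & x2) | ~x2 | x4) & (~x4 | ((x3 | x2) & ~(x3 & x2) & x2))
≡ ((~x3 & ~x2) | (x3 & x2) | ~x2 | x4) & (~x4 | ((x3 | x2) & ~(x3 & x2) & x2))
≡ ((~x3 & ~x2) | (x3 & x2) | ~x2 | x4) & (~x4 | ((x3 | x2) & (~x3 | ~x2) & x2))
≡ (~x3 | x3 | ~x2 | x4) & (~x3 | x2 | ~x2 | x4) & (~x2 | x3 | ~x2 | x4) & (~x2 | x2 | ~x2 | x4) & (~x4 | x3 | x2) & (~x4 | ~x3 | ~x2) & (~x4 | x2)
≡ (~x2 | x3 | x4) & (~x4 | ~x3 | ~x2) & (~x4 | x2)

(~x2 | x3 | x4) & (~x4 | ~x3 | ~x2) & (~x4 | x2)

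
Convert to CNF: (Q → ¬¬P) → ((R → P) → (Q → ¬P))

¬P ∨ ¬Q

(Q → ¬¬P) → ((R → P) → (Q → ¬P))
≡ ¬(Q → ¬¬P) ∨ ((R → P) → (Q → ¬P))   — eliminate →
≡ ¬(¬Q ∨ ¬¬P) ∨ ((R → P) → (Q → ¬P))   — eliminate →
≡ ¬(¬Q ∨ ¬¬P) ∨ ¬(R → P) ∨ (Q → ¬P)   — eliminate →
≡ ¬(¬Q ∨ ¬¬P) ∨ ¬(¬R ∨ P) ∨ (Q → ¬P)   — eliminate →
≡ ¬(¬Q ∨ ¬¬P) ∨ ¬(¬R ∨ P) ∨ ¬Q ∨ ¬P   — eliminate →
≡ (¬¬Q ∧ ¬¬¬P) ∨ ¬(¬R ∨ P) ∨ ¬Q ∨ ¬P   — De Morgan
≡ (Q ∧ ¬¬¬P) ∨ ¬(¬R ∨ P) ∨ ¬Q ∨ ¬P   — double negation
≡ (Q ∧ ¬P) ∨ ¬(¬R ∨ P) ∨ ¬Q ∨ ¬P   — double negation
≡ (Q ∧ ¬P) ∨ (¬¬R ∧ ¬P) ∨ ¬Q ∨ ¬P   — De Morgan
≡ (Q ∧ ¬P) ∨ (R ∧ ¬P) ∨ ¬Q ∨ ¬P   — double negation
≡ (Q ∨ R ∨ ¬Q ∨ ¬P) ∧ (Q ∨ ¬P ∨ ¬Q ∨ ¬P) ∧ (¬P ∨ R ∨ ¬Q ∨ ¬P) ∧ (¬P ∨ ¬P ∨ ¬Q ∨ ¬P)   — distribute ∨ over ∧
≡ ¬P ∨ ¬Q   — simplify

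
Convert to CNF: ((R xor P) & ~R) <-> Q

(~P | R | Q) & (~Q | R | P) & (~Q | ~R)

((R xor P) & ~R) <-> Q
≡ (((R xor P) & ~R) -> Q) & (Q -> ((R xor P) & ~R))
≡ (~((R xor P) & ~R) | Q) & (Q -> ((R xor P) & ~R))
≡ (~((R | P) & ~(R & P) & ~R) | Q) & (Q -> ((R xor P) & ~R))
≡ (~((R | P) & ~(R & P) & ~R) | Q) & (~Q | ((R xor P) & ~R))
≡ (~((R | P) & ~(R & P) & ~R) | Q) & (~Q | ((R | P) & ~(R & P) & ~R))
≡ (~(R | P) | ~~(R & P) | ~~R | Q) & (~Q | ((R | P) & ~(R & P) & ~R))
≡ ((~R & ~P) | ~~(R & P) | ~~R | Q) & (~Q | ((R | P) & ~(R & P) & ~R))
≡ ((~R & ~P) | (R & P) | ~~R | Q) & (~Q | ((R | P) & ~(R & P) & ~R))
≡ ((~R & ~P) | (R & P) | R | Q) & (~Q | ((R | P) & ~(R & P) & ~R))
≡ ((~R & ~P) | (R & P) | R | Q) & (~Q | ((R | P) & (~R | ~P) & ~R))
≡ (~R | R | R | Q) & (~R | P | R | Q) & (~P | R | R | Q) & (~P | P | R | Q) & (~Q | R | P) & (~Q | ~R | ~P) & (~Q | ~R)
≡ (~P | R | Q) & (~Q | R | P) & (~Q | ~R)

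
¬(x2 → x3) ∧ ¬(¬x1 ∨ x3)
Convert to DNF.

x2 ∧ ¬x3 ∧ x1

¬(x2 → x3) ∧ ¬(¬x1 ∨ x3)
≡ ¬(¬x2 ∨ x3) ∧ ¬(¬x1 ∨ x3)
≡ ¬¬x2 ∧ ¬x3 ∧ ¬(¬x1 ∨ x3)
≡ x2 ∧ ¬x3 ∧ ¬(¬x1 ∨ x3)
≡ x2 ∧ ¬x3 ∧ ¬¬x1 ∧ ¬x3
≡ x2 ∧ ¬x3 ∧ x1 ∧ ¬x3
≡ x2 ∧ ¬x3 ∧ x1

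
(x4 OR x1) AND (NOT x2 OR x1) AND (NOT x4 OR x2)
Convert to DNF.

(x1 AND NOT x4) OR (x1 AND x2)

(x4 OR x1) AND (NOT x2 OR x1) AND (NOT x4 OR x2)
≡ (x4 AND NOT x2 AND NOT x4) OR (x4 AND NOT x2 AND x2) OR (x4 AND x1 AND NOT x4) OR (x4 AND x1 AND x2) OR (x1 AND NOT x2 AND NOT x4) OR (x1 AND NOT x2 AND x2) OR (x1 AND x1 AND NOT x4) OR (x1 AND x1 AND x2)   (distribute AND over OR)
≡ (x1 AND NOT x4) OR (x1 AND x2)   (simplify)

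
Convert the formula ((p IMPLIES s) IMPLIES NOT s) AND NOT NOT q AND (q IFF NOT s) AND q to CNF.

((p IMPLIES s) IMPLIES NOT s) AND NOT NOT q AND (q IFF NOT s) AND q
⇔ (NOT (p IMPLIES s) OR NOT s) AND NOT NOT q AND (q IFF NOT s) AND q   — eliminate IMPLIES
⇔ (NOT (NOT p OR s) OR NOT s) AND NOT NOT q AND (q IFF NOT s) AND q   — eliminate IMPLIES
⇔ (NOT (NOT p OR s) OR NOT s) AND NOT NOT q AND (q IMPLIES NOT s) AND (NOT s IMPLIES q) AND q   — eliminate IFF
⇔ (NOT (NOT p OR s) OR NOT s) AND NOT NOT q AND (NOT q OR NOT s) AND (NOT s IMPLIES q) AND q   — eliminate IMPLIES
⇔ (NOT (NOT p OR s) OR NOT s) AND NOT NOT q AND (NOT q OR NOT s) AND (NOT NOT s OR q) AND q   — eliminate IMPLIES
⇔ ((NOT NOT p AND NOT s) OR NOT s) AND NOT NOT q AND (NOT q OR NOT s) AND (NOT NOT s OR q) AND q   — De Morgan
⇔ ((p AND NOT s) OR NOT s) AND NOT NOT q AND (NOT q OR NOT s) AND (NOT NOT s OR q) AND q   — double negation
⇔ ((p AND NOT s) OR NOT s) AND q AND (NOT q OR NOT s) AND (NOT NOT s OR q) AND q   — double negation
⇔ ((p AND NOT s) OR NOT s) AND q AND (NOT q OR NOT s) AND (s OR q) AND q   — double negation
⇔ (p OR NOT s) AND (NOT s OR NOT s) AND q AND (NOT q OR NOT s) AND (s OR q) AND q   — distribute OR over AND
⇔ NOT s AND q   — simplify

NOT s AND q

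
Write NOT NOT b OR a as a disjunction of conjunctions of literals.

b OR a

NOT NOT b OR a
⇔ b OR a   (double negation)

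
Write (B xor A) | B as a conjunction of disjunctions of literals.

(B xor A) | B
≡ ((B | A) & ~(B & A)) | B   [expand xor]
≡ ((B | A) & (~B | ~A)) | B   [De Morgan]
≡ (B | A | B) & (~B | ~A | B)   [distribute | over &]
≡ B | A   [simplify]

B | A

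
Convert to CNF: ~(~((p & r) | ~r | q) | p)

~(~((p & r) | ~r | q) | p)
≡ ~~((p & r) | ~r | q) & ~p   — De Morgan
≡ ((p & r) | ~r | q) & ~p   — double negation
≡ (p | ~r | q) & (r | ~r | q) & ~p   — distribute | over &
≡ (p | ~r | q) & ~p   — simplify

(p | ~r | q) & ~p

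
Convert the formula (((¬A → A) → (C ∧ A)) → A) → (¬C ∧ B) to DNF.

(((¬A → A) → (C ∧ A)) → A) → (¬C ∧ B)
⇔ ¬(((¬A → A) → (C ∧ A)) → A) ∨ (¬C ∧ B)   (eliminate →)
⇔ ¬(¬((¬A → A) → (C ∧ A)) ∨ A) ∨ (¬C ∧ B)   (eliminate →)
⇔ ¬(¬(¬(¬A → A) ∨ (C ∧ A)) ∨ A) ∨ (¬C ∧ B)   (eliminate →)
⇔ ¬(¬(¬(¬¬A ∨ A) ∨ (C ∧ A)) ∨ A) ∨ (¬C ∧ B)   (eliminate →)
⇔ (¬¬(¬(¬¬A ∨ A) ∨ (C ∧ A)) ∧ ¬A) ∨ (¬C ∧ B)   (De Morgan)
⇔ ((¬(¬¬A ∨ A) ∨ (C ∧ A)) ∧ ¬A) ∨ (¬C ∧ B)   (double negation)
⇔ (((¬¬¬A ∧ ¬A) ∨ (C ∧ A)) ∧ ¬A) ∨ (¬C ∧ B)   (De Morgan)
⇔ (((¬A ∧ ¬A) ∨ (C ∧ A)) ∧ ¬A) ∨ (¬C ∧ B)   (double negation)
⇔ (¬A ∧ ¬A ∧ ¬A) ∨ (C ∧ A ∧ ¬A) ∨ (¬C ∧ B)   (distribute ∧ over ∨)
⇔ ¬A ∨ (¬C ∧ B)   (simplify)

¬A ∨ (¬C ∧ B)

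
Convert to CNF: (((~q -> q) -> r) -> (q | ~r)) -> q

r | q

(((~q -> q) -> r) -> (q | ~r)) -> q
= ~(((~q -> q) -> r) -> (q | ~r)) | q   [eliminate ->]
= ~(~((~q -> q) -> r) | q | ~r) | q   [eliminate ->]
= ~(~(~(~q -> q) | r) | q | ~r) | q   [eliminate ->]
= ~(~(~(~~q | q) | r) | q | ~r) | q   [eliminate ->]
= (~~(~(~~q | q) | r) & ~q & ~~r) | q   [De Morgan]
= ((~(~~q | q) | r) & ~q & ~~r) | q   [double negation]
= (((~~~q & ~q) | r) & ~q & ~~r) | q   [De Morgan]
= (((~q & ~q) | r) & ~q & ~~r) | q   [double negation]
= (((~q & ~q) | r) & ~q & r) | q   [double negation]
= (~q | r | q) & (~q | r | q) & (~q | q) & (r | q)   [distribute | over &]
= r | q   [simplify]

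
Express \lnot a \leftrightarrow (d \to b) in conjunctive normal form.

(a \lor \lnot d \lor b) \land (d \lor \lnot a) \land (\lnot b \lor \lnot a)

\lnot a \leftrightarrow (d \to b)
≡ (\lnot a \to (d \to b)) \land ((d \to b) \to \lnot a)   [eliminate \leftrightarrow]
≡ (\lnot \lnot a \lor (d \to b)) \land ((d \to b) \to \lnot a)   [eliminate \to]
≡ (\lnot \lnot a \lor \lnot d \lor b) \land ((d \to b) \to \lnot a)   [eliminate \to]
≡ (\lnot \lnot a \lor \lnot d \lor b) \land (\lnot (d \to b) \lor \lnot a)   [eliminate \to]
≡ (\lnot \lnot a \lor \lnot d \lor b) \land (\lnot (\lnot d \lor b) \lor \lnot a)   [eliminate \to]
≡ (a \lor \lnot d \lor b) \land (\lnot (\lnot d \lor b) \lor \lnot a)   [double negation]
≡ (a \lor \lnot d \lor b) \land ((\lnot \lnot d \land \lnot b) \lor \lnot a)   [De Morgan]
≡ (a \lor \lnot d \lor b) \land ((d \land \lnot b) \lor \lnot a)   [double negation]
≡ (a \lor \lnot d \lor b) \land (d \lor \lnot a) \land (\lnot b \lor \lnot a)   [distribute \lor over \land]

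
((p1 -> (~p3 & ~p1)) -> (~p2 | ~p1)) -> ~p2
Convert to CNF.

((p1 -> (~p3 & ~p1)) -> (~p2 | ~p1)) -> ~p2
≡ ~((p1 -> (~p3 & ~p1)) -> (~p2 | ~p1)) | ~p2
≡ ~(~(p1 -> (~p3 & ~p1)) | ~p2 | ~p1) | ~p2
≡ ~(~(~p1 | (~p3 & ~p1)) | ~p2 | ~p1) | ~p2
≡ (~~(~p1 | (~p3 & ~p1)) & ~~p2 & ~~p1) | ~p2
≡ ((~p1 | (~p3 & ~p1)) & ~~p2 & ~~p1) | ~p2
≡ ((~p1 | (~p3 & ~p1)) & p2 & ~~p1) | ~p2
≡ ((~p1 | (~p3 & ~p1)) & p2 & p1) | ~p2
≡ (~p1 | ~p3 | ~p2) & (~p1 | ~p1 | ~p2) & (p2 | ~p2) & (p1 | ~p2)
≡ (~p1 | ~p2) & (p1 | ~p2)

(~p1 | ~p2) & (p1 | ~p2)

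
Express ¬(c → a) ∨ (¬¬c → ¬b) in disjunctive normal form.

¬(c → a) ∨ (¬¬c → ¬b)
≡ ¬(¬c ∨ a) ∨ (¬¬c → ¬b)   [eliminate →]
≡ ¬(¬c ∨ a) ∨ ¬¬¬c ∨ ¬b   [eliminate →]
≡ (¬¬c ∧ ¬a) ∨ ¬¬¬c ∨ ¬b   [De Morgan]
≡ (c ∧ ¬a) ∨ ¬¬¬c ∨ ¬b   [double negation]
≡ (c ∧ ¬a) ∨ ¬c ∨ ¬b   [double negation]

(c ∧ ¬a) ∨ ¬c ∨ ¬b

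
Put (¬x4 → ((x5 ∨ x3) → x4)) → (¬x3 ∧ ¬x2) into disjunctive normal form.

(¬x4 → ((x5 ∨ x3) → x4)) → (¬x3 ∧ ¬x2)
≡ ¬(¬x4 → ((x5 ∨ x3) → x4)) ∨ (¬x3 ∧ ¬x2)
≡ ¬(¬¬x4 ∨ ((x5 ∨ x3) → x4)) ∨ (¬x3 ∧ ¬x2)
≡ ¬(¬¬x4 ∨ ¬(x5 ∨ x3) ∨ x4) ∨ (¬x3 ∧ ¬x2)
≡ (¬¬¬x4 ∧ ¬¬(x5 ∨ x3) ∧ ¬x4) ∨ (¬x3 ∧ ¬x2)
≡ (¬x4 ∧ ¬¬(x5 ∨ x3) ∧ ¬x4) ∨ (¬x3 ∧ ¬x2)
≡ (¬x4 ∧ (x5 ∨ x3) ∧ ¬x4) ∨ (¬x3 ∧ ¬x2)
≡ (¬x4 ∧ x5 ∧ ¬x4) ∨ (¬x4 ∧ x3 ∧ ¬x4) ∨ (¬x3 ∧ ¬x2)
≡ (¬x4 ∧ x5) ∨ (¬x4 ∧ x3) ∨ (¬x3 ∧ ¬x2)

(¬x4 ∧ x5) ∨ (¬x4 ∧ x3) ∨ (¬x3 ∧ ¬x2)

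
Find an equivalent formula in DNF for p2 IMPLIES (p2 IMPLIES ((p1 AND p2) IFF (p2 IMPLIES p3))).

p2 IMPLIES (p2 IMPLIES ((p1 AND p2) IFF (p2 IMPLIES p3)))
= NOT p2 OR (p2 IMPLIES ((p1 AND p2) IFF (p2 IMPLIES p3)))   — eliminate IMPLIES
= NOT p2 OR NOT p2 OR ((p1 AND p2) IFF (p2 IMPLIES p3))   — eliminate IMPLIES
= NOT p2 OR NOT p2 OR (((p1 AND p2) IMPLIES (p2 IMPLIES p3)) AND ((p2 IMPLIES p3) IMPLIES (p1 AND p2)))   — eliminate IFF
= NOT p2 OR NOT p2 OR ((NOT (p1 AND p2) OR (p2 IMPLIES p3)) AND ((p2 IMPLIES p3) IMPLIES (p1 AND p2)))   — eliminate IMPLIES
= NOT p2 OR NOT p2 OR ((NOT (p1 AND p2) OR NOT p2 OR p3) AND ((p2 IMPLIES p3) IMPLIES (p1 AND p2)))   — eliminate IMPLIES
= NOT p2 OR NOT p2 OR ((NOT (p1 AND p2) OR NOT p2 OR p3) AND (NOT (p2 IMPLIES p3) OR (p1 AND p2)))   — eliminate IMPLIES
= NOT p2 OR NOT p2 OR ((NOT (p1 AND p2) OR NOT p2 OR p3) AND (NOT (NOT p2 OR p3) OR (p1 AND p2)))   — eliminate IMPLIES
= NOT p2 OR NOT p2 OR ((NOT p1 OR NOT p2 OR NOT p2 OR p3) AND (NOT (NOT p2 OR p3) OR (p1 AND p2)))   — De Morgan
= NOT p2 OR NOT p2 OR ((NOT p1 OR NOT p2 OR NOT p2 OR p3) AND ((NOT NOT p2 AND NOT p3) OR (p1 AND p2)))   — De Morgan
= NOT p2 OR NOT p2 OR ((NOT p1 OR NOT p2 OR NOT p2 OR p3) AND ((p2 AND NOT p3) OR (p1 AND p2)))   — double negation
= NOT p2 OR NOT p2 OR (NOT p1 AND p2 AND NOT p3) OR (NOT p1 AND p1 AND p2) OR (NOT p2 AND p2 AND NOT p3) OR (NOT p2 AND p1 AND p2) OR (NOT p2 AND p2 AND NOT p3) OR (NOT p2 AND p1 AND p2) OR (p3 AND p2 AND NOT p3) OR (p3 AND p1 AND p2)   — distribute AND over OR
= NOT p2 OR (NOT p1 AND p2 AND NOT p3) OR (p3 AND p1 AND p2)   — simplify

NOT p2 OR (NOT p1 AND p2 AND NOT p3) OR (p3 AND p1 AND p2)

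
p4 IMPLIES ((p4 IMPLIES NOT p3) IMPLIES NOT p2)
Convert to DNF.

NOT p4 OR (p4 AND p3) OR NOT p2

p4 IMPLIES ((p4 IMPLIES NOT p3) IMPLIES NOT p2)
≡ NOT p4 OR ((p4 IMPLIES NOT p3) IMPLIES NOT p2)   [eliminate IMPLIES]
≡ NOT p4 OR NOT (p4 IMPLIES NOT p3) OR NOT p2   [eliminate IMPLIES]
≡ NOT p4 OR NOT (NOT p4 OR NOT p3) OR NOT p2   [eliminate IMPLIES]
≡ NOT p4 OR (NOT NOT p4 AND NOT NOT p3) OR NOT p2   [De Morgan]
≡ NOT p4 OR (p4 AND NOT NOT p3) OR NOT p2   [double negation]
≡ NOT p4 OR (p4 AND p3) OR NOT p2   [double negation]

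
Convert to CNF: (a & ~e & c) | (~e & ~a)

~e & (c | ~a)

(a & ~e & c) | (~e & ~a)
⇔ (a | ~e) & (a | ~a) & (~e | ~e) & (~e | ~a) & (c | ~e) & (c | ~a)   [distribute | over &]
⇔ ~e & (c | ~a)   [simplify]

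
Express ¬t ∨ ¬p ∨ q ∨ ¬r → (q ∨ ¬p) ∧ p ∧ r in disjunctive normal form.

t ∧ p ∧ ¬q ∧ r ∨ q ∧ p ∧ r

¬t ∨ ¬p ∨ q ∨ ¬r → (q ∨ ¬p) ∧ p ∧ r
≡ ¬(¬t ∨ ¬p ∨ q ∨ ¬r) ∨ (q ∨ ¬p) ∧ p ∧ r   — eliminate →
≡ ¬¬t ∧ ¬¬p ∧ ¬q ∧ ¬¬r ∨ (q ∨ ¬p) ∧ p ∧ r   — De Morgan
≡ t ∧ ¬¬p ∧ ¬q ∧ ¬¬r ∨ (q ∨ ¬p) ∧ p ∧ r   — double negation
≡ t ∧ p ∧ ¬q ∧ ¬¬r ∨ (q ∨ ¬p) ∧ p ∧ r   — double negation
≡ t ∧ p ∧ ¬q ∧ r ∨ (q ∨ ¬p) ∧ p ∧ r   — double negation
≡ t ∧ p ∧ ¬q ∧ r ∨ q ∧ p ∧ r ∨ ¬p ∧ p ∧ r   — distribute ∧ over ∨
≡ t ∧ p ∧ ¬q ∧ r ∨ q ∧ p ∧ r   — simplify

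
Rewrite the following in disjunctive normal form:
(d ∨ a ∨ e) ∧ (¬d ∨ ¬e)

(d ∧ ¬e) ∨ (a ∧ ¬d) ∨ (a ∧ ¬e) ∨ (e ∧ ¬d)

(d ∨ a ∨ e) ∧ (¬d ∨ ¬e)
= (d ∧ ¬d) ∨ (d ∧ ¬e) ∨ (a ∧ ¬d) ∨ (a ∧ ¬e) ∨ (e ∧ ¬d) ∨ (e ∧ ¬e)   — distribute ∧ over ∨
= (d ∧ ¬e) ∨ (a ∧ ¬d) ∨ (a ∧ ¬e) ∨ (e ∧ ¬d)   — simplify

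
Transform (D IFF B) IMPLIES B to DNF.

(D IFF B) IMPLIES B
≡ NOT (D IFF B) OR B   [eliminate IMPLIES]
≡ NOT ((D IMPLIES B) AND (B IMPLIES D)) OR B   [eliminate IFF]
≡ NOT ((NOT D OR B) AND (B IMPLIES D)) OR B   [eliminate IMPLIES]
≡ NOT ((NOT D OR B) AND (NOT B OR D)) OR B   [eliminate IMPLIES]
≡ NOT (NOT D OR B) OR NOT (NOT B OR D) OR B   [De Morgan]
≡ (NOT NOT D AND NOT B) OR NOT (NOT B OR D) OR B   [De Morgan]
≡ (D AND NOT B) OR NOT (NOT B OR D) OR B   [double negation]
≡ (D AND NOT B) OR (NOT NOT B AND NOT D) OR B   [De Morgan]
≡ (D AND NOT B) OR (B AND NOT D) OR B   [double negation]
≡ (D AND NOT B) OR B   [simplify]

(D AND NOT B) OR B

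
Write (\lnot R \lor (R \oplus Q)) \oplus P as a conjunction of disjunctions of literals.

(\lnot R \lor \lnot Q \lor P) \land (R \lor \lnot P) \land (\lnot R \lor Q \lor \lnot P)

(\lnot R \lor (R \oplus Q)) \oplus P
≡ (\lnot R \lor (R \oplus Q) \lor P) \land \lnot ((\lnot R \lor (R \oplus Q)) \land P)   [expand \oplus]
≡ (\lnot R \lor ((R \lor Q) \land \lnot (R \land Q)) \lor P) \land \lnot ((\lnot R \lor (R \oplus Q)) \land P)   [expand \oplus]
≡ (\lnot R \lor ((R \lor Q) \land \lnot (R \land Q)) \lor P) \land \lnot ((\lnot R \lor ((R \lor Q) \land \lnot (R \land Q))) \land P)   [expand \oplus]
≡ (\lnot R \lor ((R \lor Q) \land (\lnot R \lor \lnot Q)) \lor P) \land \lnot ((\lnot R \lor ((R \lor Q) \land \lnot (R \land Q))) \land P)   [De Morgan]
≡ (\lnot R \lor ((R \lor Q) \land (\lnot R \lor \lnot Q)) \lor P) \land (\lnot (\lnot R \lor ((R \lor Q) \land \lnot (R \land Q))) \lor \lnot P)   [De Morgan]
≡ (\lnot R \lor ((R \lor Q) \land (\lnot R \lor \lnot Q)) \lor P) \land ((\lnot \lnot R \land \lnot ((R \lor Q) \land \lnot (R \land Q))) \lor \lnot P)   [De Morgan]
≡ (\lnot R \lor ((R \lor Q) \land (\lnot R \lor \lnot Q)) \lor P) \land ((R \land \lnot ((R \lor Q) \land \lnot (R \land Q))) \lor \lnot P)   [double negation]
≡ (\lnot R \lor ((R \lor Q) \land (\lnot R \lor \lnot Q)) \lor P) \land ((R \land (\lnot (R \lor Q) \lor \lnot \lnot (R \land Q))) \lor \lnot P)   [De Morgan]
≡ (\lnot R \lor ((R \lor Q) \land (\lnot R \lor \lnot Q)) \lor P) \land ((R \land ((\lnot R \land \lnot Q) \lor \lnot \lnot (R \land Q))) \lor \lnot P)   [De Morgan]
≡ (\lnot R \lor ((R \lor Q) \land (\lnot R \lor \lnot Q)) \lor P) \land ((R \land ((\lnot R \land \lnot Q) \lor (R \land Q))) \lor \lnot P)   [double negation]
≡ (\lnot R \lor R \lor Q \lor P) \land (\lnot R \lor \lnot R \lor \lnot Q \lor P) \land (R \lor \lnot P) \land (\lnot R \lor R \lor \lnot P) \land (\lnot R \lor Q \lor \lnot P) \land (\lnot Q \lor R \lor \lnot P) \land (\lnot Q \lor Q \lor \lnot P)   [distribute \lor over \land]
≡ (\lnot R \lor \lnot Q \lor P) \land (R \lor \lnot P) \land (\lnot R \lor Q \lor \lnot P)   [simplify]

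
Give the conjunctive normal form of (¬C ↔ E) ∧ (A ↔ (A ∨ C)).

(C ∨ E) ∧ (¬E ∨ ¬C) ∧ (¬C ∨ A)

(¬C ↔ E) ∧ (A ↔ (A ∨ C))
= (¬C → E) ∧ (E → ¬C) ∧ (A ↔ (A ∨ C))   [eliminate ↔]
= (¬¬C ∨ E) ∧ (E → ¬C) ∧ (A ↔ (A ∨ C))   [eliminate →]
= (¬¬C ∨ E) ∧ (¬E ∨ ¬C) ∧ (A ↔ (A ∨ C))   [eliminate →]
= (¬¬C ∨ E) ∧ (¬E ∨ ¬C) ∧ (A → (A ∨ C)) ∧ ((A ∨ C) → A)   [eliminate ↔]
= (¬¬C ∨ E) ∧ (¬E ∨ ¬C) ∧ (¬A ∨ A ∨ C) ∧ ((A ∨ C) → A)   [eliminate →]
= (¬¬C ∨ E) ∧ (¬E ∨ ¬C) ∧ (¬A ∨ A ∨ C) ∧ (¬(A ∨ C) ∨ A)   [eliminate →]
= (C ∨ E) ∧ (¬E ∨ ¬C) ∧ (¬A ∨ A ∨ C) ∧ (¬(A ∨ C) ∨ A)   [double negation]
= (C ∨ E) ∧ (¬E ∨ ¬C) ∧ (¬A ∨ A ∨ C) ∧ ((¬A ∧ ¬C) ∨ A)   [De Morgan]
= (C ∨ E) ∧ (¬E ∨ ¬C) ∧ (¬A ∨ A ∨ C) ∧ (¬A ∨ A) ∧ (¬C ∨ A)   [distribute ∨ over ∧]
= (C ∨ E) ∧ (¬E ∨ ¬C) ∧ (¬C ∨ A)   [simplify]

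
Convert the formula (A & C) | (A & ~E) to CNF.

(A & C) | (A & ~E)
≡ (A | A) & (A | ~E) & (C | A) & (C | ~E)   [distribute | over &]
≡ A & (C | ~E)   [simplify]

A & (C | ~E)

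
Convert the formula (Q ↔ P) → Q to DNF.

(Q ↔ P) → Q
= ¬(Q ↔ P) ∨ Q   [eliminate →]
= ¬((Q → P) ∧ (P → Q)) ∨ Q   [eliminate ↔]
= ¬((¬Q ∨ P) ∧ (P → Q)) ∨ Q   [eliminate →]
= ¬((¬Q ∨ P) ∧ (¬P ∨ Q)) ∨ Q   [eliminate →]
= ¬(¬Q ∨ P) ∨ ¬(¬P ∨ Q) ∨ Q   [De Morgan]
= (¬¬Q ∧ ¬P) ∨ ¬(¬P ∨ Q) ∨ Q   [De Morgan]
= (Q ∧ ¬P) ∨ ¬(¬P ∨ Q) ∨ Q   [double negation]
= (Q ∧ ¬P) ∨ (¬¬P ∧ ¬Q) ∨ Q   [De Morgan]
= (Q ∧ ¬P) ∨ (P ∧ ¬Q) ∨ Q   [double negation]
= (P ∧ ¬Q) ∨ Q   [simplify]

(P ∧ ¬Q) ∨ Q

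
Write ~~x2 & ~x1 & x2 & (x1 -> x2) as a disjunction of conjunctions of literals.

~~x2 & ~x1 & x2 & (x1 -> x2)
≡ ~~x2 & ~x1 & x2 & (~x1 | x2)
≡ x2 & ~x1 & x2 & (~x1 | x2)
≡ (x2 & ~x1 & x2 & ~x1) | (x2 & ~x1 & x2 & x2)
≡ x2 & ~x1

x2 & ~x1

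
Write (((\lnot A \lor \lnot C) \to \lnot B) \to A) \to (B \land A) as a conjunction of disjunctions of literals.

(((\lnot A \lor \lnot C) \to \lnot B) \to A) \to (B \land A)
≡ \lnot (((\lnot A \lor \lnot C) \to \lnot B) \to A) \lor (B \land A)   (eliminate \to)
≡ \lnot (\lnot ((\lnot A \lor \lnot C) \to \lnot B) \lor A) \lor (B \land A)   (eliminate \to)
≡ \lnot (\lnot (\lnot (\lnot A \lor \lnot C) \lor \lnot B) \lor A) \lor (B \land A)   (eliminate \to)
≡ (\lnot \lnot (\lnot (\lnot A \lor \lnot C) \lor \lnot B) \land \lnot A) \lor (B \land A)   (De Morgan)
≡ ((\lnot (\lnot A \lor \lnot C) \lor \lnot B) \land \lnot A) \lor (B \land A)   (double negation)
≡ (((\lnot \lnot A \land \lnot \lnot C) \lor \lnot B) \land \lnot A) \lor (B \land A)   (De Morgan)
≡ (((A \land \lnot \lnot C) \lor \lnot B) \land \lnot A) \lor (B \land A)   (double negation)
≡ (((A \land C) \lor \lnot B) \land \lnot A) \lor (B \land A)   (double negation)
≡ (A \lor \lnot B \lor B) \land (A \lor \lnot B \lor A) \land (C \lor \lnot B \lor B) \land (C \lor \lnot B \lor A) \land (\lnot A \lor B) \land (\lnot A \lor A)   (distribute \lor over \land)
≡ (A \lor \lnot B) \land (\lnot A \lor B)   (simplify)

(A \lor \lnot B) \land (\lnot A \lor B)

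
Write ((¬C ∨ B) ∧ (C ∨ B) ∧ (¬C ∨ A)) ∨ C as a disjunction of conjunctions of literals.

((¬C ∨ B) ∧ (C ∨ B) ∧ (¬C ∨ A)) ∨ C
= (¬C ∧ C ∧ ¬C) ∨ (¬C ∧ C ∧ A) ∨ (¬C ∧ B ∧ ¬C) ∨ (¬C ∧ B ∧ A) ∨ (B ∧ C ∧ ¬C) ∨ (B ∧ C ∧ A) ∨ (B ∧ B ∧ ¬C) ∨ (B ∧ B ∧ A) ∨ C   — distribute ∧ over ∨
= (¬C ∧ B) ∨ (B ∧ A) ∨ C   — simplify

(¬C ∧ B) ∨ (B ∧ A) ∨ C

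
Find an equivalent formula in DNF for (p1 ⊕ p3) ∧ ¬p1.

(p1 ⊕ p3) ∧ ¬p1
≡ ((p1 ∧ ¬p3) ∨ (¬p1 ∧ p3)) ∧ ¬p1   [expand ⊕]
≡ (p1 ∧ ¬p3 ∧ ¬p1) ∨ (¬p1 ∧ p3 ∧ ¬p1)   [distribute ∧ over ∨]
≡ ¬p1 ∧ p3   [simplify]

¬p1 ∧ p3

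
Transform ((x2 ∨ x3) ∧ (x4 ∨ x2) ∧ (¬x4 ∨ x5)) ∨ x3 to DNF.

((x2 ∨ x3) ∧ (x4 ∨ x2) ∧ (¬x4 ∨ x5)) ∨ x3
= (x2 ∧ x4 ∧ ¬x4) ∨ (x2 ∧ x4 ∧ x5) ∨ (x2 ∧ x2 ∧ ¬x4) ∨ (x2 ∧ x2 ∧ x5) ∨ (x3 ∧ x4 ∧ ¬x4) ∨ (x3 ∧ x4 ∧ x5) ∨ (x3 ∧ x2 ∧ ¬x4) ∨ (x3 ∧ x2 ∧ x5) ∨ x3   [distribute ∧ over ∨]
= (x2 ∧ ¬x4) ∨ (x2 ∧ x5) ∨ x3   [simplify]

(x2 ∧ ¬x4) ∨ (x2 ∧ x5) ∨ x3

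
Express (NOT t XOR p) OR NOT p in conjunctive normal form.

t OR NOT p

(NOT t XOR p) OR NOT p
⇔ ((NOT t OR p) AND NOT (NOT t AND p)) OR NOT p   [expand XOR]
⇔ ((NOT t OR p) AND (NOT NOT t OR NOT p)) OR NOT p   [De Morgan]
⇔ ((NOT t OR p) AND (t OR NOT p)) OR NOT p   [double negation]
⇔ (NOT t OR p OR NOT p) AND (t OR NOT p OR NOT p)   [distribute OR over AND]
⇔ t OR NOT p   [simplify]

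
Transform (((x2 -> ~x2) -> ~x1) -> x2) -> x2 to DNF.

(((x2 -> ~x2) -> ~x1) -> x2) -> x2
≡ ~(((x2 -> ~x2) -> ~x1) -> x2) | x2   [eliminate ->]
≡ ~(~((x2 -> ~x2) -> ~x1) | x2) | x2   [eliminate ->]
≡ ~(~(~(x2 -> ~x2) | ~x1) | x2) | x2   [eliminate ->]
≡ ~(~(~(~x2 | ~x2) | ~x1) | x2) | x2   [eliminate ->]
≡ (~~(~(~x2 | ~x2) | ~x1) & ~x2) | x2   [De Morgan]
≡ ((~(~x2 | ~x2) | ~x1) & ~x2) | x2   [double negation]
≡ (((~~x2 & ~~x2) | ~x1) & ~x2) | x2   [De Morgan]
≡ (((x2 & ~~x2) | ~x1) & ~x2) | x2   [double negation]
≡ (((x2 & x2) | ~x1) & ~x2) | x2   [double negation]
≡ (x2 & x2 & ~x2) | (~x1 & ~x2) | x2   [distribute & over |]
≡ (~x1 & ~x2) | x2   [simplify]

(~x1 & ~x2) | x2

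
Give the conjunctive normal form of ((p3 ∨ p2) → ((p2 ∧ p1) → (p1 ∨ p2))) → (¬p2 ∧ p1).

p1 ∧ ¬p2

((p3 ∨ p2) → ((p2 ∧ p1) → (p1 ∨ p2))) → (¬p2 ∧ p1)
= ¬((p3 ∨ p2) → ((p2 ∧ p1) → (p1 ∨ p2))) ∨ (¬p2 ∧ p1)   [eliminate →]
= ¬(¬(p3 ∨ p2) ∨ ((p2 ∧ p1) → (p1 ∨ p2))) ∨ (¬p2 ∧ p1)   [eliminate →]
= ¬(¬(p3 ∨ p2) ∨ ¬(p2 ∧ p1) ∨ p1 ∨ p2) ∨ (¬p2 ∧ p1)   [eliminate →]
= (¬¬(p3 ∨ p2) ∧ ¬¬(p2 ∧ p1) ∧ ¬p1 ∧ ¬p2) ∨ (¬p2 ∧ p1)   [De Morgan]
= ((p3 ∨ p2) ∧ ¬¬(p2 ∧ p1) ∧ ¬p1 ∧ ¬p2) ∨ (¬p2 ∧ p1)   [double negation]
= ((p3 ∨ p2) ∧ p2 ∧ p1 ∧ ¬p1 ∧ ¬p2) ∨ (¬p2 ∧ p1)   [double negation]
= (p3 ∨ p2 ∨ ¬p2) ∧ (p3 ∨ p2 ∨ p1) ∧ (p2 ∨ ¬p2) ∧ (p2 ∨ p1) ∧ (p1 ∨ ¬p2) ∧ (p1 ∨ p1) ∧ (¬p1 ∨ ¬p2) ∧ (¬p1 ∨ p1) ∧ (¬p2 ∨ ¬p2) ∧ (¬p2 ∨ p1)   [distribute ∨ over ∧]
= p1 ∧ ¬p2   [simplify]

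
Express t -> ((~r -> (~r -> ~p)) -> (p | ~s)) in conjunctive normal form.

~t | p | ~s

t -> ((~r -> (~r -> ~p)) -> (p | ~s))
⇔ ~t | ((~r -> (~r -> ~p)) -> (p | ~s))   — eliminate ->
⇔ ~t | ~(~r -> (~r -> ~p)) | p | ~s   — eliminate ->
⇔ ~t | ~(~~r | (~r -> ~p)) | p | ~s   — eliminate ->
⇔ ~t | ~(~~r | ~~r | ~p) | p | ~s   — eliminate ->
⇔ ~t | (~~~r & ~~~r & ~~p) | p | ~s   — De Morgan
⇔ ~t | (~r & ~~~r & ~~p) | p | ~s   — double negation
⇔ ~t | (~r & ~r & ~~p) | p | ~s   — double negation
⇔ ~t | (~r & ~r & p) | p | ~s   — double negation
⇔ (~t | ~r | p | ~s) & (~t | ~r | p | ~s) & (~t | p | p | ~s)   — distribute | over &
⇔ ~t | p | ~s   — simplify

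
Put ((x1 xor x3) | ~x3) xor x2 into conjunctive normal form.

(~x1 | ~x3 | x2) & (~x3 | x1 | ~x2) & (x3 | ~x2)

((x1 xor x3) | ~x3) xor x2
≡ ((x1 xor x3) | ~x3 | x2) & ~(((x1 xor x3) | ~x3) & x2)
≡ (((x1 | x3) & ~(x1 & x3)) | ~x3 | x2) & ~(((x1 xor x3) | ~x3) & x2)
≡ (((x1 | x3) & ~(x1 & x3)) | ~x3 | x2) & ~((((x1 | x3) & ~(x1 & x3)) | ~x3) & x2)
≡ (((x1 | x3) & (~x1 | ~x3)) | ~x3 | x2) & ~((((x1 | x3) & ~(x1 & x3)) | ~x3) & x2)
≡ (((x1 | x3) & (~x1 | ~x3)) | ~x3 | x2) & (~(((x1 | x3) & ~(x1 & x3)) | ~x3) | ~x2)
≡ (((x1 | x3) & (~x1 | ~x3)) | ~x3 | x2) & ((~((x1 | x3) & ~(x1 & x3)) & ~~x3) | ~x2)
≡ (((x1 | x3) & (~x1 | ~x3)) | ~x3 | x2) & (((~(x1 | x3) | ~~(x1 & x3)) & ~~x3) | ~x2)
≡ (((x1 | x3) & (~x1 | ~x3)) | ~x3 | x2) & ((((~x1 & ~x3) | ~~(x1 & x3)) & ~~x3) | ~x2)
≡ (((x1 | x3) & (~x1 | ~x3)) | ~x3 | x2) & ((((~x1 & ~x3) | (x1 & x3)) & ~~x3) | ~x2)
≡ (((x1 | x3) & (~x1 | ~x3)) | ~x3 | x2) & ((((~x1 & ~x3) | (x1 & x3)) & x3) | ~x2)
≡ (x1 | x3 | ~x3 | x2) & (~x1 | ~x3 | ~x3 | x2) & (~x1 | x1 | ~x2) & (~x1 | x3 | ~x2) & (~x3 | x1 | ~x2) & (~x3 | x3 | ~x2) & (x3 | ~x2)
≡ (~x1 | ~x3 | x2) & (~x3 | x1 | ~x2) & (x3 | ~x2)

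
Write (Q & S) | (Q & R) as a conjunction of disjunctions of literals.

Q & (S | R)

(Q & S) | (Q & R)
≡ (Q | Q) & (Q | R) & (S | Q) & (S | R)   [distribute | over &]
≡ Q & (S | R)   [simplify]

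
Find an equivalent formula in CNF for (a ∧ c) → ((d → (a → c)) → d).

¬a ∨ ¬c ∨ d

(a ∧ c) → ((d → (a → c)) → d)
≡ ¬(a ∧ c) ∨ ((d → (a → c)) → d)   [eliminate →]
≡ ¬(a ∧ c) ∨ ¬(d → (a → c)) ∨ d   [eliminate →]
≡ ¬(a ∧ c) ∨ ¬(¬d ∨ (a → c)) ∨ d   [eliminate →]
≡ ¬(a ∧ c) ∨ ¬(¬d ∨ ¬a ∨ c) ∨ d   [eliminate →]
≡ ¬a ∨ ¬c ∨ ¬(¬d ∨ ¬a ∨ c) ∨ d   [De Morgan]
≡ ¬a ∨ ¬c ∨ (¬¬d ∧ ¬¬a ∧ ¬c) ∨ d   [De Morgan]
≡ ¬a ∨ ¬c ∨ (d ∧ ¬¬a ∧ ¬c) ∨ d   [double negation]
≡ ¬a ∨ ¬c ∨ (d ∧ a ∧ ¬c) ∨ d   [double negation]
≡ (¬a ∨ ¬c ∨ d ∨ d) ∧ (¬a ∨ ¬c ∨ a ∨ d) ∧ (¬a ∨ ¬c ∨ ¬c ∨ d)   [distribute ∨ over ∧]
≡ ¬a ∨ ¬c ∨ d   [simplify]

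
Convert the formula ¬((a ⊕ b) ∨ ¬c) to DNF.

(¬a ∧ ¬b ∧ c) ∨ (b ∧ a ∧ c)

¬((a ⊕ b) ∨ ¬c)
⇔ ¬((a ∧ ¬b) ∨ (¬a ∧ b) ∨ ¬c)   — expand ⊕
⇔ ¬(a ∧ ¬b) ∧ ¬(¬a ∧ b) ∧ ¬¬c   — De Morgan
⇔ (¬a ∨ ¬¬b) ∧ ¬(¬a ∧ b) ∧ ¬¬c   — De Morgan
⇔ (¬a ∨ b) ∧ ¬(¬a ∧ b) ∧ ¬¬c   — double negation
⇔ (¬a ∨ b) ∧ (¬¬a ∨ ¬b) ∧ ¬¬c   — De Morgan
⇔ (¬a ∨ b) ∧ (a ∨ ¬b) ∧ ¬¬c   — double negation
⇔ (¬a ∨ b) ∧ (a ∨ ¬b) ∧ c   — double negation
⇔ (¬a ∧ a ∧ c) ∨ (¬a ∧ ¬b ∧ c) ∨ (b ∧ a ∧ c) ∨ (b ∧ ¬b ∧ c)   — distribute ∧ over ∨
⇔ (¬a ∧ ¬b ∧ c) ∨ (b ∧ a ∧ c)   — simplify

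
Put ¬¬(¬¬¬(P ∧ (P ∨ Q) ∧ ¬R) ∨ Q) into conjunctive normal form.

¬P ∨ R ∨ Q

¬¬(¬¬¬(P ∧ (P ∨ Q) ∧ ¬R) ∨ Q)
= ¬¬¬(P ∧ (P ∨ Q) ∧ ¬R) ∨ Q   [double negation]
= ¬(P ∧ (P ∨ Q) ∧ ¬R) ∨ Q   [double negation]
= ¬P ∨ ¬(P ∨ Q) ∨ ¬¬R ∨ Q   [De Morgan]
= ¬P ∨ (¬P ∧ ¬Q) ∨ ¬¬R ∨ Q   [De Morgan]
= ¬P ∨ (¬P ∧ ¬Q) ∨ R ∨ Q   [double negation]
= (¬P ∨ ¬P ∨ R ∨ Q) ∧ (¬P ∨ ¬Q ∨ R ∨ Q)   [distribute ∨ over ∧]
= ¬P ∨ R ∨ Q   [simplify]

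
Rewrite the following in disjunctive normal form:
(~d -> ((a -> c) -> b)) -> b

(~d -> ((a -> c) -> b)) -> b
⇔ ~(~d -> ((a -> c) -> b)) | b   (eliminate ->)
⇔ ~(~~d | ((a -> c) -> b)) | b   (eliminate ->)
⇔ ~(~~d | ~(a -> c) | b) | b   (eliminate ->)
⇔ ~(~~d | ~(~a | c) | b) | b   (eliminate ->)
⇔ (~~~d & ~~(~a | c) & ~b) | b   (De Morgan)
⇔ (~d & ~~(~a | c) & ~b) | b   (double negation)
⇔ (~d & (~a | c) & ~b) | b   (double negation)
⇔ (~d & ~a & ~b) | (~d & c & ~b) | b   (distribute & over |)

(~d & ~a & ~b) | (~d & c & ~b) | b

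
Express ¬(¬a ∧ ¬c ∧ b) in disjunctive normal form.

a ∨ c ∨ ¬b

¬(¬a ∧ ¬c ∧ b)
⇔ ¬¬a ∨ ¬¬c ∨ ¬b   [De Morgan]
⇔ a ∨ ¬¬c ∨ ¬b   [double negation]
⇔ a ∨ c ∨ ¬b   [double negation]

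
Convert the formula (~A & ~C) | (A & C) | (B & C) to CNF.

(~A | C) & (~C | A | B)

(~A & ~C) | (A & C) | (B & C)
≡ (~A | A | B) & (~A | A | C) & (~A | C | B) & (~A | C | C) & (~C | A | B) & (~C | A | C) & (~C | C | B) & (~C | C | C)   [distribute | over &]
≡ (~A | C) & (~C | A | B)   [simplify]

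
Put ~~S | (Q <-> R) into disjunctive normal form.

S | (~Q & ~R) | (R & Q)

~~S | (Q <-> R)
= ~~S | ((Q -> R) & (R -> Q))   [eliminate <->]
= ~~S | ((~Q | R) & (R -> Q))   [eliminate ->]
= ~~S | ((~Q | R) & (~R | Q))   [eliminate ->]
= S | ((~Q | R) & (~R | Q))   [double negation]
= S | (~Q & ~R) | (~Q & Q) | (R & ~R) | (R & Q)   [distribute & over |]
= S | (~Q & ~R) | (R & Q)   [simplify]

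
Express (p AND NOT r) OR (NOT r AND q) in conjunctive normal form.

(p OR q) AND NOT r

(p AND NOT r) OR (NOT r AND q)
≡ (p OR NOT r) AND (p OR q) AND (NOT r OR NOT r) AND (NOT r OR q)   [distribute OR over AND]
≡ (p OR q) AND NOT r   [simplify]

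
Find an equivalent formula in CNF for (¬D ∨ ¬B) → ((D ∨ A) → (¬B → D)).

D ∨ ¬A ∨ B

(¬D ∨ ¬B) → ((D ∨ A) → (¬B → D))
⇔ ¬(¬D ∨ ¬B) ∨ ((D ∨ A) → (¬B → D))
⇔ ¬(¬D ∨ ¬B) ∨ ¬(D ∨ A) ∨ (¬B → D)
⇔ ¬(¬D ∨ ¬B) ∨ ¬(D ∨ A) ∨ ¬¬B ∨ D
⇔ (¬¬D ∧ ¬¬B) ∨ ¬(D ∨ A) ∨ ¬¬B ∨ D
⇔ (D ∧ ¬¬B) ∨ ¬(D ∨ A) ∨ ¬¬B ∨ D
⇔ (D ∧ B) ∨ ¬(D ∨ A) ∨ ¬¬B ∨ D
⇔ (D ∧ B) ∨ (¬D ∧ ¬A) ∨ ¬¬B ∨ D
⇔ (D ∧ B) ∨ (¬D ∧ ¬A) ∨ B ∨ D
⇔ (D ∨ ¬D ∨ B ∨ D) ∧ (D ∨ ¬A ∨ B ∨ D) ∧ (B ∨ ¬D ∨ B ∨ D) ∧ (B ∨ ¬A ∨ B ∨ D)
⇔ D ∨ ¬A ∨ B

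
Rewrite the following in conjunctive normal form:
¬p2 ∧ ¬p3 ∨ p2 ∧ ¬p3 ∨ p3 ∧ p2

¬p3 ∨ p2

¬p2 ∧ ¬p3 ∨ p2 ∧ ¬p3 ∨ p3 ∧ p2
≡ (¬p2 ∨ p2 ∨ p3) ∧ (¬p2 ∨ p2 ∨ p2) ∧ (¬p2 ∨ ¬p3 ∨ p3) ∧ (¬p2 ∨ ¬p3 ∨ p2) ∧ (¬p3 ∨ p2 ∨ p3) ∧ (¬p3 ∨ p2 ∨ p2) ∧ (¬p3 ∨ ¬p3 ∨ p3) ∧ (¬p3 ∨ ¬p3 ∨ p2)   (distribute ∨ over ∧)
≡ ¬p3 ∨ p2   (simplify)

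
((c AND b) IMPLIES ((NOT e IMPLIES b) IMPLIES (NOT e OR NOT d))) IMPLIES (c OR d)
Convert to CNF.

c OR d

((c AND b) IMPLIES ((NOT e IMPLIES b) IMPLIES (NOT e OR NOT d))) IMPLIES (c OR d)
≡ NOT ((c AND b) IMPLIES ((NOT e IMPLIES b) IMPLIES (NOT e OR NOT d))) OR c OR d   — eliminate IMPLIES
≡ NOT (NOT (c AND b) OR ((NOT e IMPLIES b) IMPLIES (NOT e OR NOT d))) OR c OR d   — eliminate IMPLIES
≡ NOT (NOT (c AND b) OR NOT (NOT e IMPLIES b) OR NOT e OR NOT d) OR c OR d   — eliminate IMPLIES
≡ NOT (NOT (c AND b) OR NOT (NOT NOT e OR b) OR NOT e OR NOT d) OR c OR d   — eliminate IMPLIES
≡ (NOT NOT (c AND b) AND NOT NOT (NOT NOT e OR b) AND NOT NOT e AND NOT NOT d) OR c OR d   — De Morgan
≡ (c AND b AND NOT NOT (NOT NOT e OR b) AND NOT NOT e AND NOT NOT d) OR c OR d   — double negation
≡ (c AND b AND (NOT NOT e OR b) AND NOT NOT e AND NOT NOT d) OR c OR d   — double negation
≡ (c AND b AND (e OR b) AND NOT NOT e AND NOT NOT d) OR c OR d   — double negation
≡ (c AND b AND (e OR b) AND e AND NOT NOT d) OR c OR d   — double negation
≡ (c AND b AND (e OR b) AND e AND d) OR c OR d   — double negation
≡ (c OR c OR d) AND (b OR c OR d) AND (e OR b OR c OR d) AND (e OR c OR d) AND (d OR c OR d)   — distribute OR over AND
≡ c OR d   — simplify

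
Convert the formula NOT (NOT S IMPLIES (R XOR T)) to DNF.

NOT (NOT S IMPLIES (R XOR T))
≡ NOT (NOT NOT S OR (R XOR T))   [eliminate IMPLIES]
≡ NOT (NOT NOT S OR (R AND NOT T) OR (NOT R AND T))   [expand XOR]
≡ NOT NOT NOT S AND NOT (R AND NOT T) AND NOT (NOT R AND T)   [De Morgan]
≡ NOT S AND NOT (R AND NOT T) AND NOT (NOT R AND T)   [double negation]
≡ NOT S AND (NOT R OR NOT NOT T) AND NOT (NOT R AND T)   [De Morgan]
≡ NOT S AND (NOT R OR T) AND NOT (NOT R AND T)   [double negation]
≡ NOT S AND (NOT R OR T) AND (NOT NOT R OR NOT T)   [De Morgan]
≡ NOT S AND (NOT R OR T) AND (R OR NOT T)   [double negation]
≡ (NOT S AND NOT R AND R) OR (NOT S AND NOT R AND NOT T) OR (NOT S AND T AND R) OR (NOT S AND T AND NOT T)   [distribute AND over OR]
≡ (NOT S AND NOT R AND NOT T) OR (NOT S AND T AND R)   [simplify]

(NOT S AND NOT R AND NOT T) OR (NOT S AND T AND R)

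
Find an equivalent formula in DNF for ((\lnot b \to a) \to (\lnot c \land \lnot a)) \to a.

((\lnot b \to a) \to (\lnot c \land \lnot a)) \to a
≡ \lnot ((\lnot b \to a) \to (\lnot c \land \lnot a)) \lor a   (eliminate \to)
≡ \lnot (\lnot (\lnot b \to a) \lor (\lnot c \land \lnot a)) \lor a   (eliminate \to)
≡ \lnot (\lnot (\lnot \lnot b \lor a) \lor (\lnot c \land \lnot a)) \lor a   (eliminate \to)
≡ (\lnot \lnot (\lnot \lnot b \lor a) \land \lnot (\lnot c \land \lnot a)) \lor a   (De Morgan)
≡ ((\lnot \lnot b \lor a) \land \lnot (\lnot c \land \lnot a)) \lor a   (double negation)
≡ ((b \lor a) \land \lnot (\lnot c \land \lnot a)) \lor a   (double negation)
≡ ((b \lor a) \land (\lnot \lnot c \lor \lnot \lnot a)) \lor a   (De Morgan)
≡ ((b \lor a) \land (c \lor \lnot \lnot a)) \lor a   (double negation)
≡ ((b \lor a) \land (c \lor a)) \lor a   (double negation)
≡ (b \land c) \lor (b \land a) \lor (a \land c) \lor (a \land a) \lor a   (distribute \land over \lor)
≡ (b \land c) \lor a   (simplify)

(b \land c) \lor a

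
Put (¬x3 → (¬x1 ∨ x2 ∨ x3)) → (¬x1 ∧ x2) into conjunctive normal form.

(¬x3 ∨ ¬x1) ∧ (¬x3 ∨ x2) ∧ (x1 ∨ x2) ∧ (¬x2 ∨ ¬x1)

(¬x3 → (¬x1 ∨ x2 ∨ x3)) → (¬x1 ∧ x2)
≡ ¬(¬x3 → (¬x1 ∨ x2 ∨ x3)) ∨ (¬x1 ∧ x2)   (eliminate →)
≡ ¬(¬¬x3 ∨ ¬x1 ∨ x2 ∨ x3) ∨ (¬x1 ∧ x2)   (eliminate →)
≡ (¬¬¬x3 ∧ ¬¬x1 ∧ ¬x2 ∧ ¬x3) ∨ (¬x1 ∧ x2)   (De Morgan)
≡ (¬x3 ∧ ¬¬x1 ∧ ¬x2 ∧ ¬x3) ∨ (¬x1 ∧ x2)   (double negation)
≡ (¬x3 ∧ x1 ∧ ¬x2 ∧ ¬x3) ∨ (¬x1 ∧ x2)   (double negation)
≡ (¬x3 ∨ ¬x1) ∧ (¬x3 ∨ x2) ∧ (x1 ∨ ¬x1) ∧ (x1 ∨ x2) ∧ (¬x2 ∨ ¬x1) ∧ (¬x2 ∨ x2) ∧ (¬x3 ∨ ¬x1) ∧ (¬x3 ∨ x2)   (distribute ∨ over ∧)
≡ (¬x3 ∨ ¬x1) ∧ (¬x3 ∨ x2) ∧ (x1 ∨ x2) ∧ (¬x2 ∨ ¬x1)   (simplify)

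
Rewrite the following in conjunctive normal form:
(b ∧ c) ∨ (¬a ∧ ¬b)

(b ∧ c) ∨ (¬a ∧ ¬b)
= (b ∨ ¬a) ∧ (b ∨ ¬b) ∧ (c ∨ ¬a) ∧ (c ∨ ¬b)
= (b ∨ ¬a) ∧ (c ∨ ¬a) ∧ (c ∨ ¬b)

(b ∨ ¬a) ∧ (c ∨ ¬a) ∧ (c ∨ ¬b)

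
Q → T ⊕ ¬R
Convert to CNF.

(¬Q ∨ T ∨ ¬R) ∧ (¬Q ∨ ¬T ∨ R)

Q → T ⊕ ¬R
= ¬Q ∨ (T ⊕ ¬R)   (eliminate →)
= ¬Q ∨ (T ∨ ¬R) ∧ ¬(T ∧ ¬R)   (expand ⊕)
= ¬Q ∨ (T ∨ ¬R) ∧ (¬T ∨ ¬¬R)   (De Morgan)
= ¬Q ∨ (T ∨ ¬R) ∧ (¬T ∨ R)   (double negation)
= (¬Q ∨ T ∨ ¬R) ∧ (¬Q ∨ ¬T ∨ R)   (distribute ∨ over ∧)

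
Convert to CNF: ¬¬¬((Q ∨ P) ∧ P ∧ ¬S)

¬P ∨ S

¬¬¬((Q ∨ P) ∧ P ∧ ¬S)
≡ ¬((Q ∨ P) ∧ P ∧ ¬S)   (double negation)
≡ ¬(Q ∨ P) ∨ ¬P ∨ ¬¬S   (De Morgan)
≡ (¬Q ∧ ¬P) ∨ ¬P ∨ ¬¬S   (De Morgan)
≡ (¬Q ∧ ¬P) ∨ ¬P ∨ S   (double negation)
≡ (¬Q ∨ ¬P ∨ S) ∧ (¬P ∨ ¬P ∨ S)   (distribute ∨ over ∧)
≡ ¬P ∨ S   (simplify)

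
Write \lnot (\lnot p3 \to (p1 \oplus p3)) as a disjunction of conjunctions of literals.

\lnot (\lnot p3 \to (p1 \oplus p3))
≡ \lnot (\lnot \lnot p3 \lor (p1 \oplus p3))
≡ \lnot (\lnot \lnot p3 \lor (p1 \land \lnot p3) \lor (\lnot p1 \land p3))
≡ \lnot \lnot \lnot p3 \land \lnot (p1 \land \lnot p3) \land \lnot (\lnot p1 \land p3)
≡ \lnot p3 \land \lnot (p1 \land \lnot p3) \land \lnot (\lnot p1 \land p3)
≡ \lnot p3 \land (\lnot p1 \lor \lnot \lnot p3) \land \lnot (\lnot p1 \land p3)
≡ \lnot p3 \land (\lnot p1 \lor p3) \land \lnot (\lnot p1 \land p3)
≡ \lnot p3 \land (\lnot p1 \lor p3) \land (\lnot \lnot p1 \lor \lnot p3)
≡ \lnot p3 \land (\lnot p1 \lor p3) \land (p1 \lor \lnot p3)
≡ (\lnot p3 \land \lnot p1 \land p1) \lor (\lnot p3 \land \lnot p1 \land \lnot p3) \lor (\lnot p3 \land p3 \land p1) \lor (\lnot p3 \land p3 \land \lnot p3)
≡ \lnot p3 \land \lnot p1

\lnot p3 \land \lnot p1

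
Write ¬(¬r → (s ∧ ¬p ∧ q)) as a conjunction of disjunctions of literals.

¬(¬r → (s ∧ ¬p ∧ q))
= ¬(¬¬r ∨ (s ∧ ¬p ∧ q))   [eliminate →]
= ¬¬¬r ∧ ¬(s ∧ ¬p ∧ q)   [De Morgan]
= ¬r ∧ ¬(s ∧ ¬p ∧ q)   [double negation]
= ¬r ∧ (¬s ∨ ¬¬p ∨ ¬q)   [De Morgan]
= ¬r ∧ (¬s ∨ p ∨ ¬q)   [double negation]

¬r ∧ (¬s ∨ p ∨ ¬q)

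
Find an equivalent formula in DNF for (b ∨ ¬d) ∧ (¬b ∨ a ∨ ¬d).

(b ∧ a) ∨ ¬d

(b ∨ ¬d) ∧ (¬b ∨ a ∨ ¬d)
≡ (b ∧ ¬b) ∨ (b ∧ a) ∨ (b ∧ ¬d) ∨ (¬d ∧ ¬b) ∨ (¬d ∧ a) ∨ (¬d ∧ ¬d)   — distribute ∧ over ∨
≡ (b ∧ a) ∨ ¬d   — simplify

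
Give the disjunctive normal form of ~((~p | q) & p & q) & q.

~((~p | q) & p & q) & q
⇔ (~(~p | q) | ~p | ~q) & q
⇔ ((~~p & ~q) | ~p | ~q) & q
⇔ ((p & ~q) | ~p | ~q) & q
⇔ (p & ~q & q) | (~p & q) | (~q & q)
⇔ ~p & q

~p & q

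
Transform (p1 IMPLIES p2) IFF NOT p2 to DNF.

NOT p2 AND NOT p1

(p1 IMPLIES p2) IFF NOT p2
⇔ ((p1 IMPLIES p2) IMPLIES NOT p2) AND (NOT p2 IMPLIES (p1 IMPLIES p2))   (eliminate IFF)
⇔ (NOT (p1 IMPLIES p2) OR NOT p2) AND (NOT p2 IMPLIES (p1 IMPLIES p2))   (eliminate IMPLIES)
⇔ (NOT (NOT p1 OR p2) OR NOT p2) AND (NOT p2 IMPLIES (p1 IMPLIES p2))   (eliminate IMPLIES)
⇔ (NOT (NOT p1 OR p2) OR NOT p2) AND (NOT NOT p2 OR (p1 IMPLIES p2))   (eliminate IMPLIES)
⇔ (NOT (NOT p1 OR p2) OR NOT p2) AND (NOT NOT p2 OR NOT p1 OR p2)   (eliminate IMPLIES)
⇔ ((NOT NOT p1 AND NOT p2) OR NOT p2) AND (NOT NOT p2 OR NOT p1 OR p2)   (De Morgan)
⇔ ((p1 AND NOT p2) OR NOT p2) AND (NOT NOT p2 OR NOT p1 OR p2)   (double negation)
⇔ ((p1 AND NOT p2) OR NOT p2) AND (p2 OR NOT p1 OR p2)   (double negation)
⇔ (p1 AND NOT p2 AND p2) OR (p1 AND NOT p2 AND NOT p1) OR (p1 AND NOT p2 AND p2) OR (NOT p2 AND p2) OR (NOT p2 AND NOT p1) OR (NOT p2 AND p2)   (distribute AND over OR)
⇔ NOT p2 AND NOT p1   (simplify)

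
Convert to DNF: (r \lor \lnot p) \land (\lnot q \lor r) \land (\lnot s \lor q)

(r \lor \lnot p) \land (\lnot q \lor r) \land (\lnot s \lor q)
≡ (r \land \lnot q \land \lnot s) \lor (r \land \lnot q \land q) \lor (r \land r \land \lnot s) \lor (r \land r \land q) \lor (\lnot p \land \lnot q \land \lnot s) \lor (\lnot p \land \lnot q \land q) \lor (\lnot p \land r \land \lnot s) \lor (\lnot p \land r \land q)   [distribute \land over \lor]
≡ (r \land \lnot s) \lor (r \land q) \lor (\lnot p \land \lnot q \land \lnot s)   [simplify]

(r \land \lnot s) \lor (r \land q) \lor (\lnot p \land \lnot q \land \lnot s)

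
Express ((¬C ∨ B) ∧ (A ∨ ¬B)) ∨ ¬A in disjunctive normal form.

(¬C ∧ A) ∨ (¬C ∧ ¬B) ∨ (B ∧ A) ∨ ¬A

((¬C ∨ B) ∧ (A ∨ ¬B)) ∨ ¬A
≡ (¬C ∧ A) ∨ (¬C ∧ ¬B) ∨ (B ∧ A) ∨ (B ∧ ¬B) ∨ ¬A
≡ (¬C ∧ A) ∨ (¬C ∧ ¬B) ∨ (B ∧ A) ∨ ¬A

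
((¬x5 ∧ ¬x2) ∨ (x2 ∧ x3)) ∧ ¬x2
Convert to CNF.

((¬x5 ∧ ¬x2) ∨ (x2 ∧ x3)) ∧ ¬x2
= (¬x5 ∨ x2) ∧ (¬x5 ∨ x3) ∧ (¬x2 ∨ x2) ∧ (¬x2 ∨ x3) ∧ ¬x2   (distribute ∨ over ∧)
= (¬x5 ∨ x2) ∧ (¬x5 ∨ x3) ∧ ¬x2   (simplify)

(¬x5 ∨ x2) ∧ (¬x5 ∨ x3) ∧ ¬x2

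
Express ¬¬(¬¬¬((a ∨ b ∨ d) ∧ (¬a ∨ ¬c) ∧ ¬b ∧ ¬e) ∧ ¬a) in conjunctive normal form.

(¬d ∨ a ∨ b ∨ e) ∧ (¬d ∨ c ∨ b ∨ e) ∧ ¬a

¬¬(¬¬¬((a ∨ b ∨ d) ∧ (¬a ∨ ¬c) ∧ ¬b ∧ ¬e) ∧ ¬a)
⇔ ¬¬¬((a ∨ b ∨ d) ∧ (¬a ∨ ¬c) ∧ ¬b ∧ ¬e) ∧ ¬a   — double negation
⇔ ¬((a ∨ b ∨ d) ∧ (¬a ∨ ¬c) ∧ ¬b ∧ ¬e) ∧ ¬a   — double negation
⇔ (¬(a ∨ b ∨ d) ∨ ¬(¬a ∨ ¬c) ∨ ¬¬b ∨ ¬¬e) ∧ ¬a   — De Morgan
⇔ ((¬a ∧ ¬b ∧ ¬d) ∨ ¬(¬a ∨ ¬c) ∨ ¬¬b ∨ ¬¬e) ∧ ¬a   — De Morgan
⇔ ((¬a ∧ ¬b ∧ ¬d) ∨ (¬¬a ∧ ¬¬c) ∨ ¬¬b ∨ ¬¬e) ∧ ¬a   — De Morgan
⇔ ((¬a ∧ ¬b ∧ ¬d) ∨ (a ∧ ¬¬c) ∨ ¬¬b ∨ ¬¬e) ∧ ¬a   — double negation
⇔ ((¬a ∧ ¬b ∧ ¬d) ∨ (a ∧ c) ∨ ¬¬b ∨ ¬¬e) ∧ ¬a   — double negation
⇔ ((¬a ∧ ¬b ∧ ¬d) ∨ (a ∧ c) ∨ b ∨ ¬¬e) ∧ ¬a   — double negation
⇔ ((¬a ∧ ¬b ∧ ¬d) ∨ (a ∧ c) ∨ b ∨ e) ∧ ¬a   — double negation
⇔ (¬a ∨ a ∨ b ∨ e) ∧ (¬a ∨ c ∨ b ∨ e) ∧ (¬b ∨ a ∨ b ∨ e) ∧ (¬b ∨ c ∨ b ∨ e) ∧ (¬d ∨ a ∨ b ∨ e) ∧ (¬d ∨ c ∨ b ∨ e) ∧ ¬a   — distribute ∨ over ∧
⇔ (¬d ∨ a ∨ b ∨ e) ∧ (¬d ∨ c ∨ b ∨ e) ∧ ¬a   — simplify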